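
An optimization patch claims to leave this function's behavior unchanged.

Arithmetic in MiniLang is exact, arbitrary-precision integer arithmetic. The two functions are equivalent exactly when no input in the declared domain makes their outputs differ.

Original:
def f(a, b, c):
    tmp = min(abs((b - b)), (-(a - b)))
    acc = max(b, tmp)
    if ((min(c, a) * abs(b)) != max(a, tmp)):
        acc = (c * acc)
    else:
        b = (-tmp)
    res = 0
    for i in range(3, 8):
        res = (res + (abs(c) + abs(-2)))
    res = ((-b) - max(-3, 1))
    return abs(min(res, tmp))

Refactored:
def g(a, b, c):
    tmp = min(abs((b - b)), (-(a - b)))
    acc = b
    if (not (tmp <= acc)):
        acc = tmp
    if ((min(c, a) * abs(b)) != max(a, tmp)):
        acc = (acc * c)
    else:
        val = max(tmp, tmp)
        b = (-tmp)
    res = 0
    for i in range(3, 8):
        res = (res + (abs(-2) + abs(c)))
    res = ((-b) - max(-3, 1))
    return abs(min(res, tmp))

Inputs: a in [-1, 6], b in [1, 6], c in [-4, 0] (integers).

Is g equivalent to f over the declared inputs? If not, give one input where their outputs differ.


Although boolean connective usage differs, local variable names differ, branching structure differs, comparison usage differs, statement counts differ, 240/240 inputs agree.
verdict: equivalent


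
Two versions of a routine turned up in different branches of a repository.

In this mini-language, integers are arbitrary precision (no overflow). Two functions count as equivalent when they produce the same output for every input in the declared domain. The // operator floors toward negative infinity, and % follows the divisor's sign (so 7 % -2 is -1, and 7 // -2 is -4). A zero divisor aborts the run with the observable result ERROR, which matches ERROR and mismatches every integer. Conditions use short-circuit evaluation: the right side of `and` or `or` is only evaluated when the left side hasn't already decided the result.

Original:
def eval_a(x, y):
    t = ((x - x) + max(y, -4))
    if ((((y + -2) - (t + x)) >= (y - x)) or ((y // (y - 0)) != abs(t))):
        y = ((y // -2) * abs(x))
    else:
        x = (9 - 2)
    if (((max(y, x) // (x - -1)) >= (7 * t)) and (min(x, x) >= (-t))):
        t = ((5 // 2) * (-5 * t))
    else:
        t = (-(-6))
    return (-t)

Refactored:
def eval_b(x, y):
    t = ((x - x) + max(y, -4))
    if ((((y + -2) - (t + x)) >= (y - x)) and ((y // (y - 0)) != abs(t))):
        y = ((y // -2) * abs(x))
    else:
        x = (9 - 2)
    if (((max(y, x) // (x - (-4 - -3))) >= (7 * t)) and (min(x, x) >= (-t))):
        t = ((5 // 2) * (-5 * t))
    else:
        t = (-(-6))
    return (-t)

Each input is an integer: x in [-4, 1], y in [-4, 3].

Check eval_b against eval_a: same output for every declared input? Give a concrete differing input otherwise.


Try x=-4, y=0.
eval_a: t := 0 | divide-by-zero, output ERROR
eval_b: t := 0 | ((((y + -2) - (t + x)) >= (y - x)) and ((y // (y - 0)) != abs(t))): false | x := 7 | (((max(y, x) // (x - (-4 - -3))) >= (7 * t)) and (min(x, x) >= (-t))): true | t := 0 | result 0
ERROR vs 0 — the two versions disagree here.
verdict: not equivalent; witness: x=-4, y=0


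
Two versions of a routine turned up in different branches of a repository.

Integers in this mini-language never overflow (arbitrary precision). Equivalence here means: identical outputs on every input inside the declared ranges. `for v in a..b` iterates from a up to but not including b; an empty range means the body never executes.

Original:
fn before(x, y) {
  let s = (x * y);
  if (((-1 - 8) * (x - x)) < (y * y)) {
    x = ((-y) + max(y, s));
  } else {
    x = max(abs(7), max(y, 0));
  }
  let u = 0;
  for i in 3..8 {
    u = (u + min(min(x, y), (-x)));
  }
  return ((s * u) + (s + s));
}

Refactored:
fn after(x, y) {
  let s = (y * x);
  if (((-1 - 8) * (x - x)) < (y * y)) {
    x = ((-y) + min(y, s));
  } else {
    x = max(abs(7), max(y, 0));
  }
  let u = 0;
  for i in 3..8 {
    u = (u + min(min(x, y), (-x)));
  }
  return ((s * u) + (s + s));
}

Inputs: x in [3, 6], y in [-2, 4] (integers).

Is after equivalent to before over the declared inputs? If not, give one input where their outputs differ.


There is a counterexample at x=3, y=-2: 48 on one side, 108 on the other.
before: s=-6, then (((-1 - 8) * (x - x)) < (y * y)) is true, then x=0, then u=0, then (i=3), then u=-2, then (i=4), then u=-4, then (i=5), then u=-6, then (i=6), then u=-8, then (i=7), then u=-10, then returns 48
after: s=-6, then (((-1 - 8) * (x - x)) < (y * y)) is true, then x=-4, then u=0, then (i=3), then u=-4, then (i=4), then u=-8, then (i=5), then u=-12, then (i=6), then u=-16, then (i=7), then u=-20, then returns 108
verdict: not equivalent; witness: x=3, y=-2


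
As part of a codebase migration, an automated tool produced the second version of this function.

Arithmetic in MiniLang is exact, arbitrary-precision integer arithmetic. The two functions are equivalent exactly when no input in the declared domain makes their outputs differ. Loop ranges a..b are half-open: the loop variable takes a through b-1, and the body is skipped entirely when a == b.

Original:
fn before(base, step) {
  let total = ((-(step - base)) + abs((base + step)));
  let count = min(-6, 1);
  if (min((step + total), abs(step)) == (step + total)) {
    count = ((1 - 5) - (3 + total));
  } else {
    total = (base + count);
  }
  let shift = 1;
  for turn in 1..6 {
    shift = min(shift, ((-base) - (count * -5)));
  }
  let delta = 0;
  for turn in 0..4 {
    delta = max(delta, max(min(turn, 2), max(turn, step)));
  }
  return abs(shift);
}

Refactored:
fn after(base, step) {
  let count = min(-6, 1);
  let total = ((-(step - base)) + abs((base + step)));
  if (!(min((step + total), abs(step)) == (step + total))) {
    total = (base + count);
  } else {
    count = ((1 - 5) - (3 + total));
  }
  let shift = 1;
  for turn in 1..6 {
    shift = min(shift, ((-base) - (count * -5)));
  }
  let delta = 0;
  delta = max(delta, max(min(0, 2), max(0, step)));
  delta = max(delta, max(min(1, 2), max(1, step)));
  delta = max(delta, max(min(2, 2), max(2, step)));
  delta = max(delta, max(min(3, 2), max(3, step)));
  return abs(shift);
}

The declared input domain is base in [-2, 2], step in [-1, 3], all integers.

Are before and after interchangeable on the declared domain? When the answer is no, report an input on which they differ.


This is a faithful refactor — statement counts differ, min/max/abs usage differs, boolean connective usage differs, constant usage differs, loop structure differs, but the computed results match everywhere.
Tracing base=-1, step=2: before: total = -2; count = -6; (min((step + total), abs(step)) == (step + total)) -> true; count = -5; shift = 1; [turn=1]; shift = -24; [turn=2]; shift = -24; [turn=3]; shift = -24; [turn=4]; shift = -24; [turn=5]; shift = -24; delta = 0; [turn=0]; delta = 2; [turn=1]; delta = 2; [turn=2]; delta = 2; [turn=3]; delta = 3; return 24 | after: count = -6; total = -2; (!(min((step + total), abs(step)) == (step + total))) -> false; count = -5; shift = 1; [turn=1]; shift = -24; [turn=2]; shift = -24; [turn=3]; shift = -24; [turn=4]; shift = -24; [turn=5]; shift = -24; delta = 0; delta = 2; delta = 2; delta = 2; delta = 3; return 24 — matching result 24.
An exhaustive pass over the 25 declared inputs shows identical outputs.
verdict: equivalent


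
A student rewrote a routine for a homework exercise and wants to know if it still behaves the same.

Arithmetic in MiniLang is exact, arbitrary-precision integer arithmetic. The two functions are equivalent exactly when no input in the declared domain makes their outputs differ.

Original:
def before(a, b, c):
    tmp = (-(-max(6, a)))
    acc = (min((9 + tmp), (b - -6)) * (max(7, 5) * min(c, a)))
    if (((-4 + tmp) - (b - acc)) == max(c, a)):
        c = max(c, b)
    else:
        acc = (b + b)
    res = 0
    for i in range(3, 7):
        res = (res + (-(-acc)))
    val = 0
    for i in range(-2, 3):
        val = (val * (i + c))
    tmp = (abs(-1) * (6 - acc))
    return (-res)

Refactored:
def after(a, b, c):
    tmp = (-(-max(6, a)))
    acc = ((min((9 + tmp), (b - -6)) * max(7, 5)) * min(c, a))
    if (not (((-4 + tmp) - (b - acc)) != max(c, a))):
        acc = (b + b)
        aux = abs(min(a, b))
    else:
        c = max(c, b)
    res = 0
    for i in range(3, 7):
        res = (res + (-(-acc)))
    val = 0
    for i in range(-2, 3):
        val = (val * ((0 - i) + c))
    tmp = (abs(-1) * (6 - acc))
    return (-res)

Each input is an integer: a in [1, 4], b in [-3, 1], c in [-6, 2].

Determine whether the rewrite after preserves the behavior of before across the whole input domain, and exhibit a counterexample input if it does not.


These are not equivalent — on a=1, b=-3, c=-6 the outputs split (24 vs 504).
before: tmp becomes 6; next acc becomes -126; next (((-4 + tmp) - (b - acc)) == max(c, a)) evaluates to false; next acc becomes -6; next res becomes 0; next at i=3:; next res becomes -6; next at i=4:; next res becomes -12; next at i=5:; next res becomes -18; next at i=6:; next res becomes -24; next val becomes 0; next at i=-2:; next val becomes 0; next at i=-1:; next val becomes 0; next at i=0:; next val becomes 0; next at i=1:; next val becomes 0; next at i=2:; next val becomes 0; next tmp becomes 12; next final value 24
after: tmp becomes 6; next acc becomes -126; next (not (((-4 + tmp) - (b - acc)) != max(c, a))) evaluates to false; next c becomes -3; next res becomes 0; next at i=3:; next res becomes -126; next at i=4:; next res becomes -252; next at i=5:; next res becomes -378; next at i=6:; next res becomes -504; next val becomes 0; next at i=-2:; next val becomes 0; next at i=-1:; next val becomes 0; next at i=0:; next val becomes 0; next at i=1:; next val becomes 0; next at i=2:; next val becomes 0; next tmp becomes 132; next final value 504
verdict: not equivalent; witness: a=1, b=-3, c=-6


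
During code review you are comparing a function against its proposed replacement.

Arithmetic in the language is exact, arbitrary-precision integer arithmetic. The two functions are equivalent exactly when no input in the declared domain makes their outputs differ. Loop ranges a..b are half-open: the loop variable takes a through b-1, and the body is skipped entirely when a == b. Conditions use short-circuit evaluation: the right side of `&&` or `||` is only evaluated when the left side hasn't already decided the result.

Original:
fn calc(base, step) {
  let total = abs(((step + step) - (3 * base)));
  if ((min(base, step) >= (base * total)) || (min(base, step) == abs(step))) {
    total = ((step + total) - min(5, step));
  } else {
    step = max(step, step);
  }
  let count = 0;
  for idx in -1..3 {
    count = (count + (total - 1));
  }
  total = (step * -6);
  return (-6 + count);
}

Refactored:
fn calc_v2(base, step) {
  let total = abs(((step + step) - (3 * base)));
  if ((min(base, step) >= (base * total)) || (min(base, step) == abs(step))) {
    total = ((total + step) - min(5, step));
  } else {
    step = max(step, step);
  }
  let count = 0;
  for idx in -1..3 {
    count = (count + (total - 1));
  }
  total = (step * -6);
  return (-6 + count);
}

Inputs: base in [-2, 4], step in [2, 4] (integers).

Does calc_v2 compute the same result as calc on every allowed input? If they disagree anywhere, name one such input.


Differences: same computation, different form — yet all 21 inputs agree.
verdict: equivalent


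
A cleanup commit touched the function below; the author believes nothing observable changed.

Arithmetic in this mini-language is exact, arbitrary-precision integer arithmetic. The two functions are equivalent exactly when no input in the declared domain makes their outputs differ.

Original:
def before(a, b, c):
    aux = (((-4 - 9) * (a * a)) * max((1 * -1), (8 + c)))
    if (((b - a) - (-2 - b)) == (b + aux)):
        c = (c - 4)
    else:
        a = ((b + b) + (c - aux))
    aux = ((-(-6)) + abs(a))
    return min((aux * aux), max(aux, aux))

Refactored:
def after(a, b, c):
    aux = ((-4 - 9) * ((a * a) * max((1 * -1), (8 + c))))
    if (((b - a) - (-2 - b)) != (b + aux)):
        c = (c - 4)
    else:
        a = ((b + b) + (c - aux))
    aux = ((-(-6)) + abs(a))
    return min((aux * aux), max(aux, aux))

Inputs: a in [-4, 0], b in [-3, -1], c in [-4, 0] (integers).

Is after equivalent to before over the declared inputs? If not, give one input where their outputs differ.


There is a counterexample at a=-4, b=-3, c=-4: 828 on one side, 10 on the other.
before: aux := -832 | (((b - a) - (-2 - b)) == (b + aux)): false | a := 822 | aux := 828 | result 828
after: aux := -832 | (((b - a) - (-2 - b)) != (b + aux)): true | c := -8 | aux := 10 | result 10
verdict: not equivalent; witness: a=-4, b=-3, c=-4


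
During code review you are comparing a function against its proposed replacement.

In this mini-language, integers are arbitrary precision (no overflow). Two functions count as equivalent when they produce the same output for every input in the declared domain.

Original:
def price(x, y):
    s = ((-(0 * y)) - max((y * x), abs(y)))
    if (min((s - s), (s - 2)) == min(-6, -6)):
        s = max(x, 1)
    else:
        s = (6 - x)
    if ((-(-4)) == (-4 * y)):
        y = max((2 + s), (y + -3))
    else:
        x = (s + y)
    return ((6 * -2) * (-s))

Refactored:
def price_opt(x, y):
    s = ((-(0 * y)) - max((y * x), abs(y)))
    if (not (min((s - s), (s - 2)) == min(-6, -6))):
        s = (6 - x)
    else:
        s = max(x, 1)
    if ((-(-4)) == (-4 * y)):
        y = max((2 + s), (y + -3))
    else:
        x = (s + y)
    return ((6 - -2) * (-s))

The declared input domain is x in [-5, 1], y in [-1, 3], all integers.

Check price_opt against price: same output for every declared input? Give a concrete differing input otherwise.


Input x=-5, y=-1: 132 from price versus -88 from price_opt.
verdict: not equivalent; witness: x=-5, y=-1


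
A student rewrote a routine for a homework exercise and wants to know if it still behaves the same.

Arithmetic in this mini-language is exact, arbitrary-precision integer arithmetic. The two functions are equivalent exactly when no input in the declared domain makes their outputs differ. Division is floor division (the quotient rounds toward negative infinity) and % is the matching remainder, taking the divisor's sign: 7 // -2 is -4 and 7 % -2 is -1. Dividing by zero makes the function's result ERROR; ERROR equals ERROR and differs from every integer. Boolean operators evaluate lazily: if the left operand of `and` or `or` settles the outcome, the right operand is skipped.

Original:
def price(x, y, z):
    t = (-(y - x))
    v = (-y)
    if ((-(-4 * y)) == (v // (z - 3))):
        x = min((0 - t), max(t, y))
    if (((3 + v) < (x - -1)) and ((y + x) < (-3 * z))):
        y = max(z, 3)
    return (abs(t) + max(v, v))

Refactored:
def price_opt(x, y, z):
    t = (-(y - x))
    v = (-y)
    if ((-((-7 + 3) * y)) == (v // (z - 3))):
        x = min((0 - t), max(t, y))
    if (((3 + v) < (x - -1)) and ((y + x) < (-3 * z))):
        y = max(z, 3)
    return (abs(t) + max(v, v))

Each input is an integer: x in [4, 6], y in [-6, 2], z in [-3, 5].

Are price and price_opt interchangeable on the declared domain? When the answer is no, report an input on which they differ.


This is a faithful refactor — constant usage differs, plus arithmetic usage differs, but the computed results match everywhere.
Spot check at x=4, y=2, z=-2 — price: t=2, then v=-2, then ((-(-4 * y)) == (v // (z - 3))) is false, then (((3 + v) < (x - -1)) and ((y + x) < (-3 * z))) is false, then returns 0. price_opt: t=2, then v=-2, then ((-((-7 + 3) * y)) == (v // (z - 3))) is false, then (((3 + v) < (x - -1)) and ((y + x) < (-3 * z))) is false, then returns 0. Both give 0.
An exhaustive pass over the 243 declared inputs shows identical outputs.
verdict: equivalent


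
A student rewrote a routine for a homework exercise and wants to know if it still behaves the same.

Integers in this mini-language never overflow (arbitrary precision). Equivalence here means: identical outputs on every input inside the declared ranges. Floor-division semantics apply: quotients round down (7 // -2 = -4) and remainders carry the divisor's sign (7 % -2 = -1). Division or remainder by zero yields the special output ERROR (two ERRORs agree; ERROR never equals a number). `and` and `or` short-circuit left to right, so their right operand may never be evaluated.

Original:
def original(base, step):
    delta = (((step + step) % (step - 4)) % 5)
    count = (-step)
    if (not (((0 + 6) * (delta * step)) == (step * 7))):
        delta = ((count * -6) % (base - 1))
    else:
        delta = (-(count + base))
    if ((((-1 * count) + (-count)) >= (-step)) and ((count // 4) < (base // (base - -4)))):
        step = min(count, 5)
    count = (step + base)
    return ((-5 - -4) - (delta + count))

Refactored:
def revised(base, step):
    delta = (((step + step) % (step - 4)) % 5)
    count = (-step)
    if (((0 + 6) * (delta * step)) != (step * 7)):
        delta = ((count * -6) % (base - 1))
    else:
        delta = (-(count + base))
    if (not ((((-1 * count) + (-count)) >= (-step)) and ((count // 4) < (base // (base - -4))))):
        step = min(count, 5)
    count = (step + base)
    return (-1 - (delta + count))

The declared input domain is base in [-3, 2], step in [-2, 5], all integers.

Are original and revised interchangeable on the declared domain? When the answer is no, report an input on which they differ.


There is a counterexample at base=-3, step=-2: 4 on one side, 0 on the other.
original: delta=1, then count=2, then (not (((0 + 6) * (delta * step)) == (step * 7))) is true, then delta=0, then ((((-1 * count) + (-count)) >= (-step)) and ((count // 4) < (base // (base - -4)))) is false, then count=-5, then returns 4
revised: delta=1, then count=2, then (((0 + 6) * (delta * step)) != (step * 7)) is true, then delta=0, then (not ((((-1 * count) + (-count)) >= (-step)) and ((count // 4) < (base // (base - -4))))) is true, then step=2, then count=-1, then returns 0
verdict: not equivalent; witness: base=-3, step=-2


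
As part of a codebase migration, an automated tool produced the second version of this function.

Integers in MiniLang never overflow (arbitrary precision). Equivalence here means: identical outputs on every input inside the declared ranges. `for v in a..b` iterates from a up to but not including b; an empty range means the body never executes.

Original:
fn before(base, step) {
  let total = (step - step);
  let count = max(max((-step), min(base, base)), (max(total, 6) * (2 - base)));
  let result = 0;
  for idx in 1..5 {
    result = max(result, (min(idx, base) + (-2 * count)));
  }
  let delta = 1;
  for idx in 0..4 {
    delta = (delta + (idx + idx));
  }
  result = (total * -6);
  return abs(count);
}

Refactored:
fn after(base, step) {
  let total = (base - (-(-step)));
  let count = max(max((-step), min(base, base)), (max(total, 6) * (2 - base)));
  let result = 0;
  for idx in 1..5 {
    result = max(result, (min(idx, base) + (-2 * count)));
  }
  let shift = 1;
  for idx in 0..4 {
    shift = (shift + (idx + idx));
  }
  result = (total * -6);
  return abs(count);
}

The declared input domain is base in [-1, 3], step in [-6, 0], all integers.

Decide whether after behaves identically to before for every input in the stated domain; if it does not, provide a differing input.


Try base=1, step=-6.
before: total becomes 0; next count becomes 6; next result becomes 0; next at idx=1:; next result becomes 0; next at idx=2:; next result becomes 0; next at idx=3:; next result becomes 0; next at idx=4:; next result becomes 0; next delta becomes 1; next at idx=0:; next delta becomes 1; next at idx=1:; next delta becomes 3; next at idx=2:; next delta becomes 7; next at idx=3:; next delta becomes 13; next result becomes 0; next final value 6
after: total becomes 7; next count becomes 7; next result becomes 0; next at idx=1:; next result becomes 0; next at idx=2:; next result becomes 0; next at idx=3:; next result becomes 0; next at idx=4:; next result becomes 0; next shift becomes 1; next at idx=0:; next shift becomes 1; next at idx=1:; next shift becomes 3; next at idx=2:; next shift becomes 7; next at idx=3:; next shift becomes 13; next result becomes -42; next final value 7
6 != 7, so the rewrite changes behavior.
verdict: not equivalent; witness: base=1, step=-6


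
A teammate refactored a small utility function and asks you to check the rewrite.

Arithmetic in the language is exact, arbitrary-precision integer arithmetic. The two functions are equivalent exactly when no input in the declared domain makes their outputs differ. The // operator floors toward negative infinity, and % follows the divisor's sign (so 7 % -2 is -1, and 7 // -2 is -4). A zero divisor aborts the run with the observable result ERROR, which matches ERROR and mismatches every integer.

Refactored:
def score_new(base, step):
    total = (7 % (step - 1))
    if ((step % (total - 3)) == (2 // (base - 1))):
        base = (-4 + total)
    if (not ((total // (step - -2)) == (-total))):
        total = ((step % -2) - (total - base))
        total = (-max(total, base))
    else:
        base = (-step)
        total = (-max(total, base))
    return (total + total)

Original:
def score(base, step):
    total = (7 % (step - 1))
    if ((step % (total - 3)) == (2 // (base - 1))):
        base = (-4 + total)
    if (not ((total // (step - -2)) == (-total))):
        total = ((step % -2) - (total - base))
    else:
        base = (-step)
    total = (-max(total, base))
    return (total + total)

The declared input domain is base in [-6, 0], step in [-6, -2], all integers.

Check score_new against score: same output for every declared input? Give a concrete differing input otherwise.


Reading the diff, among the changes: min/max/abs usage differs; and statement counts differ.
Spot check at base=-3, step=-5 — score: total becomes -5; next ((step % (total - 3)) == (2 // (base - 1))) evaluates to false; next (not ((total // (step - -2)) == (-total))) evaluates to true; next total becomes 1; next total becomes -1; next final value -2. score_new: total becomes -5; next ((step % (total - 3)) == (2 // (base - 1))) evaluates to false; next (not ((total // (step - -2)) == (-total))) evaluates to true; next total becomes 1; next total becomes -1; next final value -2. Both give -2.
An exhaustive pass over the 35 declared inputs shows identical outputs.
verdict: equivalent


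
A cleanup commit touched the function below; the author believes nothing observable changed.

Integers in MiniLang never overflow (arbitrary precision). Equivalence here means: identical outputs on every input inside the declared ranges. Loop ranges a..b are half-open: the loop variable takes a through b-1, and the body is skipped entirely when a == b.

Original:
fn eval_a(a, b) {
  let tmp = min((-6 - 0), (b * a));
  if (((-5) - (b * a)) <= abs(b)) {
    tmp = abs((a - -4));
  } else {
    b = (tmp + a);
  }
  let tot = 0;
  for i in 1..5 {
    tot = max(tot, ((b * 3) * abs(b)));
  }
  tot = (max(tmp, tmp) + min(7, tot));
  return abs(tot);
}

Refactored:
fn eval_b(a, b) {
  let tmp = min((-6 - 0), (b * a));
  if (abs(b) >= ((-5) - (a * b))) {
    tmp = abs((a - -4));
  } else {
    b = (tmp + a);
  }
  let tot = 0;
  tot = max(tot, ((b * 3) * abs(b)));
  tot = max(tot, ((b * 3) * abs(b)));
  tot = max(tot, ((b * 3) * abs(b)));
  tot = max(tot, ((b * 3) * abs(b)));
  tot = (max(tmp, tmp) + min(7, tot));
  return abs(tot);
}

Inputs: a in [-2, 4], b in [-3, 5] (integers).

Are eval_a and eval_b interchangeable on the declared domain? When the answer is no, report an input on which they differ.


Although constant usage differs; local variable names differ; comparison usage differs; min/max/abs usage differs; arithmetic usage differs; loop structure differs; statement counts differ, 63/63 inputs agree.
verdict: equivalent


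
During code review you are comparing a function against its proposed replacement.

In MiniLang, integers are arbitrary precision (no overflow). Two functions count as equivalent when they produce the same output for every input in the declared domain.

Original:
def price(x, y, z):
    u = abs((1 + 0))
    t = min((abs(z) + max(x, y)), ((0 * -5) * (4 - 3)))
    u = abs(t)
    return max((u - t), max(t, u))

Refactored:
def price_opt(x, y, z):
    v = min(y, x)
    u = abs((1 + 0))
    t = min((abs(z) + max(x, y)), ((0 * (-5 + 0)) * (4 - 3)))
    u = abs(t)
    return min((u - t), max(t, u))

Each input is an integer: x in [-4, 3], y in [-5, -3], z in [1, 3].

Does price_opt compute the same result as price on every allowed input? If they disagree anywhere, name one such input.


x=-4, y=-5, z=1 yields 6 from price but 3 from price_opt.
verdict: not equivalent; witness: x=-4, y=-5, z=1


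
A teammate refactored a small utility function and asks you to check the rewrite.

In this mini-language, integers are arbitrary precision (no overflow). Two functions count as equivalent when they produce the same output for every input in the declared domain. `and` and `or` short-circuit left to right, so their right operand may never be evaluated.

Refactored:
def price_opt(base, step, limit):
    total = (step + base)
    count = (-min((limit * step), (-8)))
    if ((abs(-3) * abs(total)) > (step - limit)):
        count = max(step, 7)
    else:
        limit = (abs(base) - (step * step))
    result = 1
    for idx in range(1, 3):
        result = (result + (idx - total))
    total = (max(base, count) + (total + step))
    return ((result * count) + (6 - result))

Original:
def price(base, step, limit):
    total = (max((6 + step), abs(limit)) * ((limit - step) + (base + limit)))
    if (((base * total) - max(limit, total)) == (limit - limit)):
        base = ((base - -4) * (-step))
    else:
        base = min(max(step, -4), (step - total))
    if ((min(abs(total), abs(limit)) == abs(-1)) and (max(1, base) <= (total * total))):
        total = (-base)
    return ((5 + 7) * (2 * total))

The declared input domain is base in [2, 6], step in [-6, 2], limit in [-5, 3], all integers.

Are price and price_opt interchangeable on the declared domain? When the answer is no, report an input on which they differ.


Not equivalent: base=2, step=-6, limit=-5 separates them (-240 vs 78).
price: total = -10; (((base * total) - max(limit, total)) == (limit - limit)) -> false; base = -4; ((min(abs(total), abs(limit)) == abs(-1)) and (max(1, base) <= (total * total))) -> false; return -240
price_opt: total = -4; count = 8; ((abs(-3) * abs(total)) > (step - limit)) -> true; count = 7; result = 1; [idx=1]; result = 6; [idx=2]; result = 12; total = -3; return 78
verdict: not equivalent; witness: base=2, step=-6, limit=-5


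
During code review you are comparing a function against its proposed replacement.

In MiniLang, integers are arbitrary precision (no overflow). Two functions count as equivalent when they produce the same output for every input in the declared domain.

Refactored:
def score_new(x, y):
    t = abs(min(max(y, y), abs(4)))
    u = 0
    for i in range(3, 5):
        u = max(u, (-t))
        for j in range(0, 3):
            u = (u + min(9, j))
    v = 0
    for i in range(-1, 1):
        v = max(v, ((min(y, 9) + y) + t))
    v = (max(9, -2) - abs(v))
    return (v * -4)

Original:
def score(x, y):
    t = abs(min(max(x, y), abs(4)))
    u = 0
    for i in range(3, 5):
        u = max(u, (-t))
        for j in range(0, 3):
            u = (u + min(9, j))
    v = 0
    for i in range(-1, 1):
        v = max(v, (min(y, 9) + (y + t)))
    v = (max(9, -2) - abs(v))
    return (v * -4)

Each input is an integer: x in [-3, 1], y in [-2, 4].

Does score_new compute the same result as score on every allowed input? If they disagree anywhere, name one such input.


Try x=1, y=0.
score: t = 1; u = 0; [i=3]; u = 0; [j=0]; u = 0; [j=1]; u = 1; [j=2]; u = 3; [i=4]; u = 3; [j=0]; u = 3; [j=1]; u = 4; [j=2]; u = 6; v = 0; [i=-1]; v = 1; [i=0]; v = 1; v = 8; return -32
score_new: t = 0; u = 0; [i=3]; u = 0; [j=0]; u = 0; [j=1]; u = 1; [j=2]; u = 3; [i=4]; u = 3; [j=0]; u = 3; [j=1]; u = 4; [j=2]; u = 6; v = 0; [i=-1]; v = 0; [i=0]; v = 0; v = 9; return -36
-32 != -36, so the rewrite changes behavior.
verdict: not equivalent; witness: x=1, y=0


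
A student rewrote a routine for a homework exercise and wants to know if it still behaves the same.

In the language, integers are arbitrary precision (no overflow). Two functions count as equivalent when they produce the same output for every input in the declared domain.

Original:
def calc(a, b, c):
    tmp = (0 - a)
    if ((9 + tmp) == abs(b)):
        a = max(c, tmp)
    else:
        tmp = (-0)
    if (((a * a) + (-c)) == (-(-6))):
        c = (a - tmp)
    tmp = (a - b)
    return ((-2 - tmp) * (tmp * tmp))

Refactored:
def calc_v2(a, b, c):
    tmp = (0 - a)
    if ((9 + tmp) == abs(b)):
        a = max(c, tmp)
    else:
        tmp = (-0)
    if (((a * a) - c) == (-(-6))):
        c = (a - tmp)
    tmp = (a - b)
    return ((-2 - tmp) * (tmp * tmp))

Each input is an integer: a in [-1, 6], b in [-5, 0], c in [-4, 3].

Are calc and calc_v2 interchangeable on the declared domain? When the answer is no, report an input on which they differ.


Reading the diff, among the changes: arithmetic usage differs.
One worked example (a=6, b=-2, c=0) — calc: tmp = -6; ((9 + tmp) == abs(b)) -> false; tmp = 0; (((a * a) + (-c)) == (-(-6))) -> false; tmp = 8; return -640; calc_v2: tmp = -6; ((9 + tmp) == abs(b)) -> false; tmp = 0; (((a * a) - c) == (-(-6))) -> false; tmp = 8; return -640; agreement on -640.
Every one of the 384 inputs gives matching results.
verdict: equivalent


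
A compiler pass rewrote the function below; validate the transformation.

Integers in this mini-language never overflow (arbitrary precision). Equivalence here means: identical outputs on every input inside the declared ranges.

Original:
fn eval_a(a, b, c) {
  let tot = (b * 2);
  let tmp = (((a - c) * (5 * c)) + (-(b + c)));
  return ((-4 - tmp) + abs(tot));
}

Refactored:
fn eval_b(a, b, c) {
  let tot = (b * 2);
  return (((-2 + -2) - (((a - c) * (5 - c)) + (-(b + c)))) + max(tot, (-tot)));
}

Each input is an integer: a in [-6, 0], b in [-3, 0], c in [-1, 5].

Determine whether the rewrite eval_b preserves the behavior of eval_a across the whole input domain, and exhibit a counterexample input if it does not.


Evaluate both at a=-6, b=-3, c=-1.
eval_a: tot := -6 | tmp := 29 | result -27
eval_b: tot := -6 | result 28
-27 and 28 differ, so these are not the same function on this domain.
verdict: not equivalent; witness: a=-6, b=-3, c=-1


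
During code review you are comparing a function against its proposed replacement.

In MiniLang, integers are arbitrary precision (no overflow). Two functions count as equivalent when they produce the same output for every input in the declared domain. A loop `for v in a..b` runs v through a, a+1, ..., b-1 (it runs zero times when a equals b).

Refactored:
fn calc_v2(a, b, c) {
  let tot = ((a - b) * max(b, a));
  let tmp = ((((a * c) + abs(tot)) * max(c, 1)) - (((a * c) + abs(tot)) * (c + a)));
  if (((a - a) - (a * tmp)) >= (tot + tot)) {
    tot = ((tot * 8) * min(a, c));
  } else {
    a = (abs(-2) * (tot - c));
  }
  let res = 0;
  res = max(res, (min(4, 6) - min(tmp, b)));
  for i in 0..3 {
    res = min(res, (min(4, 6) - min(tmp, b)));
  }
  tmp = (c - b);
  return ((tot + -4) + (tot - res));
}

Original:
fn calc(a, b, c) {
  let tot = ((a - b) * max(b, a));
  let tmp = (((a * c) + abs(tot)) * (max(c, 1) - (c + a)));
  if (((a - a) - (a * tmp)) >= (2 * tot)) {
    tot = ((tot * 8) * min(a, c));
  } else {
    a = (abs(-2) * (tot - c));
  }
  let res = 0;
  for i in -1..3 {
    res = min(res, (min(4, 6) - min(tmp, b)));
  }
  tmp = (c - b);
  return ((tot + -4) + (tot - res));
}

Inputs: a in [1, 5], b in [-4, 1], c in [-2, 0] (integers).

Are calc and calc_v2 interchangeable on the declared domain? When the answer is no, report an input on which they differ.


The rewrite breaks on a=1, b=-4, c=-2, where the results are 6 and -2.
calc: tot := 5 | tmp := 6 | (((a - a) - (a * tmp)) >= (2 * tot)): false | a := 14 | res := 0 | iter i=-1: | res := 0 | iter i=0: | res := 0 | iter i=1: | res := 0 | iter i=2: | res := 0 | tmp := 2 | result 6
calc_v2: tot := 5 | tmp := 6 | (((a - a) - (a * tmp)) >= (tot + tot)): false | a := 14 | res := 0 | res := 8 | iter i=0: | res := 8 | iter i=1: | res := 8 | iter i=2: | res := 8 | tmp := 2 | result -2
verdict: not equivalent; witness: a=1, b=-4, c=-2


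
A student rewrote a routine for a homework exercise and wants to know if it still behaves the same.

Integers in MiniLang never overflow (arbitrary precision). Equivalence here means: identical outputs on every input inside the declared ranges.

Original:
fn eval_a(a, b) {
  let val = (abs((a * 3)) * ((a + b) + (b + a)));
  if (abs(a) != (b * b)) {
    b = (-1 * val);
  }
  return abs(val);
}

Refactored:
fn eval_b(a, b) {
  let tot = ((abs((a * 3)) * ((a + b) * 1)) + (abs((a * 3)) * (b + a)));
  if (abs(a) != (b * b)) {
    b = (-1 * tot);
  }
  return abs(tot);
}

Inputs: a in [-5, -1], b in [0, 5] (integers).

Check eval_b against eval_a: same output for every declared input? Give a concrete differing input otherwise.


This is a faithful refactor — constant usage differs, local variable names differ, min/max/abs usage differs, arithmetic usage differs, but the computed results match everywhere.
One worked example (a=-1, b=3) — eval_a: val becomes 12; next (abs(a) != (b * b)) evaluates to true; next b becomes -12; next final value 12; eval_b: tot becomes 12; next (abs(a) != (b * b)) evaluates to true; next b becomes -12; next final value 12; agreement on 12.
An exhaustive pass over the 30 declared inputs shows identical outputs.
verdict: equivalent


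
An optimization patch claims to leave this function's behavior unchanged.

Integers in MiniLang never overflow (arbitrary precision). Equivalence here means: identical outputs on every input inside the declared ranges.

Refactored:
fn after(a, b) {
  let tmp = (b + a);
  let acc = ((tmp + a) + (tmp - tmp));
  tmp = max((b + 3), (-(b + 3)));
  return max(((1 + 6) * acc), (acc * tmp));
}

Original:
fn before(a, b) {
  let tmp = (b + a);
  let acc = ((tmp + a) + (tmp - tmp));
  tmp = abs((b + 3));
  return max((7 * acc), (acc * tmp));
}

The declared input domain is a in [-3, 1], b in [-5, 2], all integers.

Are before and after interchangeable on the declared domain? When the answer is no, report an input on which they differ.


Equivalent — the differences include min/max/abs usage differs; arithmetic usage differs; constant usage differs, yet no declared input distinguishes the two.
As a probe, take a=-1, b=1: before runs tmp=0, then acc=-1, then tmp=4, then returns -4; after runs tmp=0, then acc=-1, then tmp=4, then returns -4; both end at -4.
Every one of the 40 inputs gives matching results.
verdict: equivalent


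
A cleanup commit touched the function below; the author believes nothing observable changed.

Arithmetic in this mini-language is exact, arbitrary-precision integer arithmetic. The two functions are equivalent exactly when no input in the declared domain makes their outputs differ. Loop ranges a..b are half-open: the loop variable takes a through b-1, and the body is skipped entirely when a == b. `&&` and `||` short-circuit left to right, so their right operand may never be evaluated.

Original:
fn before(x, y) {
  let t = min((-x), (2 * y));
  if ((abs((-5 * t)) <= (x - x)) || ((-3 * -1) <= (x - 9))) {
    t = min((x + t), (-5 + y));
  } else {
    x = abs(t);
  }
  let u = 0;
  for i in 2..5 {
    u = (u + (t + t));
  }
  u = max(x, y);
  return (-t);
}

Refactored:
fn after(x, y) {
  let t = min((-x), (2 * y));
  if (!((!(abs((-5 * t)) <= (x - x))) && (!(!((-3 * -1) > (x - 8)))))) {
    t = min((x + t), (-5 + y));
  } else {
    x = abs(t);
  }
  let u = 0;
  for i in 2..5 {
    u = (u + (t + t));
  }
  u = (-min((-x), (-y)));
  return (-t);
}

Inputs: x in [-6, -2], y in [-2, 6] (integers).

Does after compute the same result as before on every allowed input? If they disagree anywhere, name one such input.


The one real change (`9` became `8`) has no effect anywhere in the declared ranges; all 45 inputs agree.
verdict: equivalent


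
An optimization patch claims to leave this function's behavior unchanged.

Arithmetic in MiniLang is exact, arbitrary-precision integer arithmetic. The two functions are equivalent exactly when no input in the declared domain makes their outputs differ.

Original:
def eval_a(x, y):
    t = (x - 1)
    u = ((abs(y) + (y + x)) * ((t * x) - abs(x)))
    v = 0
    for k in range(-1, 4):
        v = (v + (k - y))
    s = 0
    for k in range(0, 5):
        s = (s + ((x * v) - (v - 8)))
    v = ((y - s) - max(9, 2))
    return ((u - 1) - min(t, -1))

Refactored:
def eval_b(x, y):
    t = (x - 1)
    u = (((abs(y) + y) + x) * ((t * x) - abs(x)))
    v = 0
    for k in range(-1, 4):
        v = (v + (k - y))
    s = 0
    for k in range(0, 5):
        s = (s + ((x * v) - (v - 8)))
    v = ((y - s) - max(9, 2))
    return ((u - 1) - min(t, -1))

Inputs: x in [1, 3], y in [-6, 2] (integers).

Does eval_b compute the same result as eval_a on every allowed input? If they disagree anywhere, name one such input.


Reading the diff, among the changes: same computation, different form.
Tracing x=1, y=-2: eval_a: t=0, then u=-1, then v=0, then (k=-1), then v=1, then (k=0), then v=3, then (k=1), then v=6, then (k=2), then v=10, then (k=3), then v=15, then s=0, then (k=0), then s=8, then (k=1), then s=16, then (k=2), then s=24, then (k=3), then s=32, then (k=4), then s=40, then v=-51, then returns -1 | eval_b: t=0, then u=-1, then v=0, then (k=-1), then v=1, then (k=0), then v=3, then (k=1), then v=6, then (k=2), then v=10, then (k=3), then v=15, then s=0, then (k=0), then s=8, then (k=1), then s=16, then (k=2), then s=24, then (k=3), then s=32, then (k=4), then s=40, then v=-51, then returns -1 — matching result -1.
Checked all 27 inputs in the declared domain: the outputs agree on every one.
verdict: equivalent


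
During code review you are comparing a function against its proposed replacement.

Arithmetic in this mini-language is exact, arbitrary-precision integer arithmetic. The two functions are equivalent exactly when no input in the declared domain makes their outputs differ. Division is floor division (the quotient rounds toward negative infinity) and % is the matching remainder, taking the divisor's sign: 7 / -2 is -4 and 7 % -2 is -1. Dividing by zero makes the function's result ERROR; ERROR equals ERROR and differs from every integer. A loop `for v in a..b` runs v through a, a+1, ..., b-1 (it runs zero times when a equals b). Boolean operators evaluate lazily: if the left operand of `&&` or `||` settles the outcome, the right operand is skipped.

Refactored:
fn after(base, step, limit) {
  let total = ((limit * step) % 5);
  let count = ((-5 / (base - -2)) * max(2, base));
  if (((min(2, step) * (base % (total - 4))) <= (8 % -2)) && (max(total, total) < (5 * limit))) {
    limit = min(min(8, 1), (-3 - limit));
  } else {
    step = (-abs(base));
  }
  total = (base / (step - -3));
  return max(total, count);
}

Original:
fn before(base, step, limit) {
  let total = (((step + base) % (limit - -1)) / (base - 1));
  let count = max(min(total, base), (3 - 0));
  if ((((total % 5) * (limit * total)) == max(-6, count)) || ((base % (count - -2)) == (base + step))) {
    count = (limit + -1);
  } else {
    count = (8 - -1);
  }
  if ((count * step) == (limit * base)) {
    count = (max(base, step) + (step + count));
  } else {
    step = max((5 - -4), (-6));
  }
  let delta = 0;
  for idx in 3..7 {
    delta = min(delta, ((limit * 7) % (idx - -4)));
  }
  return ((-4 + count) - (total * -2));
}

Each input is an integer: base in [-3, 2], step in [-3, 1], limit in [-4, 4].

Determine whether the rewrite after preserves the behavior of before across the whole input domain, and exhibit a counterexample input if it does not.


Not equivalent: base=-3, step=-3, limit=-4 separates them (5 vs ERROR).
before: total = 0; count = 3; ((((total % 5) * (limit * total)) == max(-6, count)) || ((base % (count - -2)) == (base + step))) -> false; count = 9; ((count * step) == (limit * base)) -> false; step = 9; delta = 0; [idx=3]; delta = 0; [idx=4]; delta = 0; [idx=5]; delta = 0; [idx=6]; delta = 0; return 5
after: total = 2; count = 10; (((min(2, step) * (base % (total - 4))) <= (8 % -2)) && (max(total, total) < (5 * limit))) -> false; step = -3; division by zero -> ERROR
verdict: not equivalent; witness: base=-3, step=-3, limit=-4
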